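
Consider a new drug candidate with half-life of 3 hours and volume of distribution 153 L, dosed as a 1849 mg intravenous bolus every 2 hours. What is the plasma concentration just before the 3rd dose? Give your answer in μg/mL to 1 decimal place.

f = (1/2)^(τ/t½) = (1/2)^(2/3) ≈ 0.6300.
C₀ = D/Vd = 1849/153 ≈ 12.085 μg/mL.
Before the 3rd dose, 2 doses have been given. Superposition: Cmin = C₀·(f + f²).
≈ 12.085 × (0.6300 + 0.3969) ≈ 12.085 × 1.0269 ≈ 12.410 μg/mL.

12.4 μg/mL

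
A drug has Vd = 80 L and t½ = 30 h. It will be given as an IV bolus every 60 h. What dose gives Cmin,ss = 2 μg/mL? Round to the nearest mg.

480 mg

τ/t½ = 60/30 ≈ 2, so f = (1/2)^(60/30) ≈ 0.250000.
Cmin,ss = (D/Vd)·f/(1−f), so D = Cmin,ss·Vd·(1−f)/f.
D = 2 × 80 × (1−f)/f ≈ 2 × 80 × 3.00000 ≈ 480.00 mg.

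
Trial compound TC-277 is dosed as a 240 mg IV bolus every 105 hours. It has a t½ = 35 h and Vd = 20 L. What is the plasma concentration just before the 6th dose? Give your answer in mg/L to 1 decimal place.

f = (1/2)^(τ/t½) = (1/2)^(105/35) ≈ 0.1250.
C₀ = D/Vd = 240/20 ≈ 12.000 mg/L.
Before the 6th dose, 5 doses have been given. Superposition: Cmin = C₀·(f + f² + … + f^5).
≈ 12.000 × (0.1250 + 0.0156 + 0.0020 + 0.0002 + 0.0000) ≈ 12.000 × 0.1428 ≈ 1.714 mg/L.

1.7 mg/L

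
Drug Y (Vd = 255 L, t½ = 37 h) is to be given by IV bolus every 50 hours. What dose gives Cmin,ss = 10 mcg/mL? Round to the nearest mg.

3956 mg

τ/t½ = 50/37 ≈ 1.3514, so f = (1/2)^(50/37) ≈ 0.391925.
Cmin,ss = (D/Vd)·f/(1−f), so D = Cmin,ss·Vd·(1−f)/f.
D = 10 × 255 × (1−f)/f ≈ 10 × 255 × 1.55151 ≈ 3956.35 mg.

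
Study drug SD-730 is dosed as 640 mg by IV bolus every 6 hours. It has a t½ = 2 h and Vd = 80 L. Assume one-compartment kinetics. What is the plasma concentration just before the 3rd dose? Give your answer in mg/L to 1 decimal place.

1.1 mg/L

f = (1/2)^(τ/t½) = (1/2)^(6/2) ≈ 0.1250.
C₀ = D/Vd = 640/80 ≈ 8.000 mg/L.
Before the 3rd dose, 2 doses have been given. Superposition: Cmin = C₀·(f + f²).
≈ 8.000 × (0.1250 + 0.0156) ≈ 8.000 × 0.1406 ≈ 1.125 mg/L.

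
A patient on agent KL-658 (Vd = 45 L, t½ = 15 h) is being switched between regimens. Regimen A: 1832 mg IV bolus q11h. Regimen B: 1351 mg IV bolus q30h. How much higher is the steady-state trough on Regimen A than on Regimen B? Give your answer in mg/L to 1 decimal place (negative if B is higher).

Regimen A: f = (1/2)^(11/15) ≈ 0.6015; Cmin,ss = (1832/45)·f/(1−f) ≈ 61.450 mg/L.
Regimen B: f = (1/2)^(30/15) ≈ 0.2500; Cmin,ss = (1351/45)·f/(1−f) ≈ 10.007 mg/L.
Difference ≈ 61.450 − 10.007 ≈ 51.443 mg/L.

51.4 mg/L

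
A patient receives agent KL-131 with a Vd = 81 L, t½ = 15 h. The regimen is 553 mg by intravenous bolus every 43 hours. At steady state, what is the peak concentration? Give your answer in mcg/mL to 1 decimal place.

Over one 43-h interval, 43/15 ≈ 2.8667 half-lives elapse, leaving f ≈ 0.1371 of each dose.
Accumulation ratio R = 1/(1 − f) ≈ 1/0.8629 ≈ 1.1589.
Single-dose peak C₀ = D/Vd = 553/81 ≈ 6.827 mcg/mL.
Cmax,ss = C₀/(1 − f) ≈ 6.827/0.8629 ≈ 7.912 mcg/mL.

7.9 mcg/mL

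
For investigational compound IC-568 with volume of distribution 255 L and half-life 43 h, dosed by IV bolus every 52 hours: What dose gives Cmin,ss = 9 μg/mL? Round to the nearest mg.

3012 mg

τ/t½ = 52/43 ≈ 1.2093, so f = (1/2)^(52/43) ≈ 0.432478.
Cmin,ss = (D/Vd)·f/(1−f), so D = Cmin,ss·Vd·(1−f)/f.
D = 9 × 255 × (1−f)/f ≈ 9 × 255 × 1.31226 ≈ 3011.64 mg.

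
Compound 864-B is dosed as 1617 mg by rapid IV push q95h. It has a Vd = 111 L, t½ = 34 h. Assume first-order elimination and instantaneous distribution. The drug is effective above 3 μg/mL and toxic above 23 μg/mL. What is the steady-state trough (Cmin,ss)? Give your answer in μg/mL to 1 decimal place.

k = ln2/t½ = ln2/34 ≈ 0.020387 h⁻¹; fraction remaining f = e^(−kτ) = e^(−0.020387×95) ≈ 0.1442.
At steady state, accumulation factor R = 1/(1 − e^(−kτ)) ≈ 1.1685.
Each bolus raises the concentration by D/Vd = 1617/111 ≈ 14.568 μg/mL.
Cmax,ss = C₀/(1 − f) ≈ 14.568/0.8558 ≈ 17.023 μg/mL.
One interval later, Cmin,ss = Cmax,ss·e^(−kτ) ≈ 17.023 × 0.1442 ≈ 2.455 μg/mL.
Trough 2.5 μg/mL vs MEC 3 μg/mL: subtherapeutic.

2.5 μg/mL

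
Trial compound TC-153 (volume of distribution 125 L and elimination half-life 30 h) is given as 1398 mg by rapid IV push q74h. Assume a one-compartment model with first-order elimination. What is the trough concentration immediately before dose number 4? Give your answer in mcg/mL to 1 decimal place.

2.5 mcg/mL

f = (1/2)^(τ/t½) = (1/2)^(74/30) ≈ 0.1809.
C₀ = D/Vd = 1398/125 ≈ 11.184 mcg/mL.
Before the 4th dose, 3 doses have been given. Superposition: Cmin = C₀·(f + f² + … + f^3).
≈ 11.184 × (0.1809 + 0.0327 + 0.0059) ≈ 11.184 × 0.2195 ≈ 2.455 mcg/mL.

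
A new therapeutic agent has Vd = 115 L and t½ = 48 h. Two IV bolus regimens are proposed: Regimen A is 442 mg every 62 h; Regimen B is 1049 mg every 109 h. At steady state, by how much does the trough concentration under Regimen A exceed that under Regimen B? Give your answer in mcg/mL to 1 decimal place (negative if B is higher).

0.3 mcg/mL

Regimen A: f = (1/2)^(62/48) ≈ 0.4085; Cmin,ss = (442/115)·f/(1−f) ≈ 2.654 mcg/mL.
Regimen B: f = (1/2)^(109/48) ≈ 0.2072; Cmin,ss = (1049/115)·f/(1−f) ≈ 2.384 mcg/mL.
Difference ≈ 2.654 − 2.384 ≈ 0.270 mcg/mL.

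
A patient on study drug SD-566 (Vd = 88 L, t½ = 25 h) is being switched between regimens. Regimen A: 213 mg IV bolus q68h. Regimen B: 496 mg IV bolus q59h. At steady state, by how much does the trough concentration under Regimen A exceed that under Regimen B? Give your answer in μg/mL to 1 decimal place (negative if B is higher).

-0.9 μg/mL

Regimen A: f = (1/2)^(68/25) ≈ 0.1518; Cmin,ss = (213/88)·f/(1−f) ≈ 0.433 μg/mL.
Regimen B: f = (1/2)^(59/25) ≈ 0.1948; Cmin,ss = (496/88)·f/(1−f) ≈ 1.364 μg/mL.
Difference ≈ 0.433 − 1.364 ≈ -0.931 μg/mL.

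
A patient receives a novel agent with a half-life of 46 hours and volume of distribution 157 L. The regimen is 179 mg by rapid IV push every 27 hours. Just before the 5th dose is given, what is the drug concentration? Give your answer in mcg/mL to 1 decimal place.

1.8 mcg/mL

f = (1/2)^(τ/t½) = (1/2)^(27/46) ≈ 0.6657.
C₀ = D/Vd = 179/157 ≈ 1.140 mcg/mL.
Before the 5th dose, 4 doses have been given. Superposition: Cmin = C₀·(f + f² + … + f^4).
≈ 1.140 × (0.6657 + 0.4432 + 0.2950 + 0.1964) ≈ 1.140 × 1.6003 ≈ 1.824 mcg/mL.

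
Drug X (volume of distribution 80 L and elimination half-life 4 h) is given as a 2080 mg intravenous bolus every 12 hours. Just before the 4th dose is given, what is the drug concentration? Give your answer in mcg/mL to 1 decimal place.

3.7 mcg/mL

f = (1/2)^(τ/t½) = (1/2)^(12/4) ≈ 0.1250.
C₀ = D/Vd = 2080/80 ≈ 26.000 mcg/mL.
Before the 4th dose, 3 doses have been given. Superposition: Cmin = C₀·(f + f² + … + f^3).
≈ 26.000 × (0.1250 + 0.0156 + 0.0020) ≈ 26.000 × 0.1426 ≈ 3.708 mcg/mL.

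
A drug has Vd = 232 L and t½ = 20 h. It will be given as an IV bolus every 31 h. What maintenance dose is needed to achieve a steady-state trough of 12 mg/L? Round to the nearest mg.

τ/t½ = 31/20 ≈ 1.55, so f = (1/2)^(31/20) ≈ 0.341510.
Cmin,ss = (D/Vd)·f/(1−f), so D = Cmin,ss·Vd·(1−f)/f.
D = 12 × 232 × (1−f)/f ≈ 12 × 232 × 1.92817 ≈ 5368.03 mg.

5368 mg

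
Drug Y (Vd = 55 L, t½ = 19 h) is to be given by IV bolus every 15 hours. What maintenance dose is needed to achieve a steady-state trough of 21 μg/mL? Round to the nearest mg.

841 mg

τ/t½ = 15/19 ≈ 0.78947, so f = (1/2)^(15/19) ≈ 0.578555.
Cmin,ss = (D/Vd)·f/(1−f), so D = Cmin,ss·Vd·(1−f)/f.
D = 21 × 55 × (1−f)/f ≈ 21 × 55 × 0.72844 ≈ 841.35 mg.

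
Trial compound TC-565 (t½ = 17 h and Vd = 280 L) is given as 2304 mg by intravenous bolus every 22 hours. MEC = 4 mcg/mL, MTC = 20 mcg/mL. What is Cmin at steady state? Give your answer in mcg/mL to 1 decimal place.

5.7 mcg/mL

τ/t½ = 22/17 ≈ 1.2941, so fraction remaining f = (1/2)^(22/17) ≈ 0.4078.
Accumulation ratio R = 1/(1 − f) ≈ 1/0.5922 ≈ 1.6886.
Single-dose peak C₀ = D/Vd = 2304/280 ≈ 8.229 mcg/mL.
Steady-state peak Cmax,ss = C₀·R ≈ 8.229 × 1.6886 ≈ 13.895 mcg/mL.
One interval later, Cmin,ss = Cmax,ss·e^(−kτ) ≈ 13.895 × 0.4078 ≈ 5.666 mcg/mL.
Trough 5.7 mcg/mL vs MEC 4 mcg/mL: adequate.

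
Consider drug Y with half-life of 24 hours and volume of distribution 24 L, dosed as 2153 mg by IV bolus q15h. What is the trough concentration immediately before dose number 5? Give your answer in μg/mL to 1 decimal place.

f = (1/2)^(τ/t½) = (1/2)^(15/24) ≈ 0.6484.
C₀ = D/Vd = 2153/24 ≈ 89.708 μg/mL.
Before the 5th dose, 4 doses have been given. Superposition: Cmin = C₀·(f + f² + … + f^4).
≈ 89.708 × (0.6484 + 0.4204 + 0.2726 + 0.1768) ≈ 89.708 × 1.5182 ≈ 136.195 μg/mL.

136.2 μg/mL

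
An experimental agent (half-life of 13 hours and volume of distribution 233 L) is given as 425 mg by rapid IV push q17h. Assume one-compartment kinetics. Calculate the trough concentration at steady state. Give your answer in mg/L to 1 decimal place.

1.2 mg/L

k = ln2/t½ = ln2/13 ≈ 0.053319 h⁻¹; fraction remaining f = e^(−kτ) = e^(−0.053319×17) ≈ 0.4040.
Single-dose peak C₀ = D/Vd = 425/233 ≈ 1.824 mg/L.
Steady-state trough Cmin,ss = C₀·f/(1−f) ≈ 1.824 × 0.4040/0.5960 ≈ 1.236 mg/L.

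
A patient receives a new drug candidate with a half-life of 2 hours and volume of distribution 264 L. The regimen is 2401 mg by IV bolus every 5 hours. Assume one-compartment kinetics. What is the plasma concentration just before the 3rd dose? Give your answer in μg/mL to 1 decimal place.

f = (1/2)^(τ/t½) = (1/2)^(5/2) ≈ 0.1768.
C₀ = D/Vd = 2401/264 ≈ 9.095 μg/mL.
Before the 3rd dose, 2 doses have been given. Superposition: Cmin = C₀·(f + f²).
≈ 9.095 × (0.1768 + 0.0313) ≈ 9.095 × 0.2081 ≈ 1.893 μg/mL.

1.9 μg/mL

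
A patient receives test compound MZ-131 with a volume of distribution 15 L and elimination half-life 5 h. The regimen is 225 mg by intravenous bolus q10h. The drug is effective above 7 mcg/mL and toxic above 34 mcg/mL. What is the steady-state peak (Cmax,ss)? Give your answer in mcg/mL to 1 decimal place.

The dosing interval is 2 half-lives, so f = 2^(−2) = 0.25.
Accumulation ratio R = 1/(1 − f) = 1/0.75 = 4/3.
Single-dose peak C₀ = D/Vd = 225/15 = 15 mcg/mL.
Steady-state peak Cmax,ss = C₀·R = 15 × 4/3 ≈ 20.000 mcg/mL.
Peak 20.0 mcg/mL vs MTC 34 mcg/mL: below toxic threshold.

20.0 mcg/mL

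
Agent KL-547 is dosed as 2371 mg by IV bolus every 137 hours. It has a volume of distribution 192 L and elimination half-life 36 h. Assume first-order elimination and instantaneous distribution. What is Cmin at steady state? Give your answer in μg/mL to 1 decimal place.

1.0 μg/mL

τ/t½ = 137/36 ≈ 3.8056, so fraction remaining f = (1/2)^(137/36) ≈ 0.0715.
At steady state, accumulation factor R = 1/(1 − e^(−kτ)) ≈ 1.0770.
Each bolus raises the concentration by D/Vd = 2371/192 ≈ 12.349 μg/mL.
Cmax,ss = C₀/(1 − f) ≈ 12.349/0.9285 ≈ 13.300 μg/mL.
One interval later, Cmin,ss = Cmax,ss·e^(−kτ) ≈ 13.300 × 0.0715 ≈ 0.951 μg/mL.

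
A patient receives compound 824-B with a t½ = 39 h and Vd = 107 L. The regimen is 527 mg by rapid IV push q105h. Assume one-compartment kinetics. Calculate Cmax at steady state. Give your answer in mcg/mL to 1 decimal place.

5.8 mcg/mL

Over one 105-h interval, 105/39 ≈ 2.6923 half-lives elapse, leaving f ≈ 0.1547 of each dose.
At steady state, accumulation factor R = 1/(1 − e^(−kτ)) ≈ 1.1830.
Each bolus raises the concentration by D/Vd = 527/107 ≈ 4.925 mcg/mL.
Cmax,ss = C₀/(1 − f) ≈ 4.925/0.8453 ≈ 5.826 mcg/mL.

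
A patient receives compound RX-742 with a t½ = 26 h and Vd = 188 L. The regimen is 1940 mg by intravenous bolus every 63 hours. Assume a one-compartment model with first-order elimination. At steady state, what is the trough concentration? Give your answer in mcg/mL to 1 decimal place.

Over one 63-h interval, 63/26 ≈ 2.4231 half-lives elapse, leaving f ≈ 0.1865 of each dose.
Each bolus raises the concentration by D/Vd = 1940/188 ≈ 10.319 mcg/mL.
Steady-state trough Cmin,ss = C₀·f/(1−f) ≈ 10.319 × 0.1865/0.8135 ≈ 2.366 mcg/mL.

2.4 mcg/mL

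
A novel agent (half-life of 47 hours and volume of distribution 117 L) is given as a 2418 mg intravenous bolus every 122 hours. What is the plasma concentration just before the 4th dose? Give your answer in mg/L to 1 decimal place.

4.1 mg/L

f = (1/2)^(τ/t½) = (1/2)^(122/47) ≈ 0.1654.
C₀ = D/Vd = 2418/117 ≈ 20.667 mg/L.
Before the 4th dose, 3 doses have been given. Superposition: Cmin = C₀·(f + f² + … + f^3).
≈ 20.667 × (0.1654 + 0.0274 + 0.0045) ≈ 20.667 × 0.1973 ≈ 4.078 mg/L.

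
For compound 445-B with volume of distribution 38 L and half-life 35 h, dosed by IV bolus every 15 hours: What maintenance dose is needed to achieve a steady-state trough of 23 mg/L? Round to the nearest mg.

τ/t½ = 15/35 ≈ 0.42857, so f = (1/2)^(15/35) ≈ 0.742997.
Cmin,ss = (D/Vd)·f/(1−f), so D = Cmin,ss·Vd·(1−f)/f.
D = 23 × 38 × (1−f)/f ≈ 23 × 38 × 0.34590 ≈ 302.32 mg.

302 mg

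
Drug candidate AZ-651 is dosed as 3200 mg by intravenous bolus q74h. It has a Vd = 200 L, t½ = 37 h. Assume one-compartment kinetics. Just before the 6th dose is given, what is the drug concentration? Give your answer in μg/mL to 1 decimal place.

f = (1/2)^(τ/t½) = (1/2)^(74/37) ≈ 0.2500.
C₀ = D/Vd = 3200/200 ≈ 16.000 μg/mL.
Before the 6th dose, 5 doses have been given. Superposition: Cmin = C₀·(f + f² + … + f^5).
≈ 16.000 × (0.2500 + 0.0625 + 0.0156 + 0.0039 + 0.0010) ≈ 16.000 × 0.3330 ≈ 5.328 μg/mL.

5.3 μg/mL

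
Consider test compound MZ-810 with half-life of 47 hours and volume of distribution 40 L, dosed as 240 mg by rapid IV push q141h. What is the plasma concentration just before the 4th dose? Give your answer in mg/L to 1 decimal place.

0.9 mg/L

f = (1/2)^(τ/t½) = (1/2)^(141/47) ≈ 0.1250.
C₀ = D/Vd = 240/40 ≈ 6.000 mg/L.
Before the 4th dose, 3 doses have been given. Superposition: Cmin = C₀·(f + f² + … + f^3).
≈ 6.000 × (0.1250 + 0.0156 + 0.0020) ≈ 6.000 × 0.1426 ≈ 0.856 mg/L.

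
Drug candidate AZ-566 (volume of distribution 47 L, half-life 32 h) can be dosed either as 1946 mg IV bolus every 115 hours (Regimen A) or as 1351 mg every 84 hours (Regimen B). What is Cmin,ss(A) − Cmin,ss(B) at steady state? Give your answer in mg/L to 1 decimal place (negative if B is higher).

-1.8 mg/L

Regimen A: f = (1/2)^(115/32) ≈ 0.0828; Cmin,ss = (1946/47)·f/(1−f) ≈ 3.738 mg/L.
Regimen B: f = (1/2)^(84/32) ≈ 0.1621; Cmin,ss = (1351/47)·f/(1−f) ≈ 5.561 mg/L.
Difference ≈ 3.738 − 5.561 ≈ -1.823 mg/L.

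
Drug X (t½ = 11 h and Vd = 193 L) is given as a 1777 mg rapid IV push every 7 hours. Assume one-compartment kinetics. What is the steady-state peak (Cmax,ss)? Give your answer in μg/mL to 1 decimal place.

25.8 μg/mL

k = ln2/t½ = ln2/11 ≈ 0.063013 h⁻¹; fraction remaining f = e^(−kτ) = e^(−0.063013×7) ≈ 0.6433.
At steady state, accumulation factor R = 1/(1 − e^(−kτ)) ≈ 2.8035.
Each bolus raises the concentration by D/Vd = 1777/193 ≈ 9.207 μg/mL.
Steady-state peak Cmax,ss = C₀·R ≈ 9.207 × 2.8035 ≈ 25.812 μg/mL.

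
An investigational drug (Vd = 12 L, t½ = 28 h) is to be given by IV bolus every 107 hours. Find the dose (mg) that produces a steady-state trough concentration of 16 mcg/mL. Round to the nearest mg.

2522 mg

τ/t½ = 107/28 ≈ 3.8214, so f = (1/2)^(107/28) ≈ 0.070735.
Cmin,ss = (D/Vd)·f/(1−f), so D = Cmin,ss·Vd·(1−f)/f.
D = 16 × 12 × (1−f)/f ≈ 16 × 12 × 13.13727 ≈ 2522.36 mg.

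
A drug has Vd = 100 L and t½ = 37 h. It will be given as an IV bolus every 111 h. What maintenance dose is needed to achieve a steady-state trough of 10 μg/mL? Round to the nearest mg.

τ/t½ = 111/37 ≈ 3, so f = (1/2)^(111/37) ≈ 0.125000.
Cmin,ss = (D/Vd)·f/(1−f), so D = Cmin,ss·Vd·(1−f)/f.
D = 10 × 100 × (1−f)/f ≈ 10 × 100 × 7.00000 ≈ 7000.00 mg.

7000 mg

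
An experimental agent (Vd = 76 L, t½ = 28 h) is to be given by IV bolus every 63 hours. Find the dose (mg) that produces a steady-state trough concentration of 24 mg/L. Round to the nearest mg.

6852 mg

τ/t½ = 63/28 ≈ 2.25, so f = (1/2)^(63/28) ≈ 0.210224.
Cmin,ss = (D/Vd)·f/(1−f), so D = Cmin,ss·Vd·(1−f)/f.
D = 24 × 76 × (1−f)/f ≈ 24 × 76 × 3.75683 ≈ 6852.46 mg.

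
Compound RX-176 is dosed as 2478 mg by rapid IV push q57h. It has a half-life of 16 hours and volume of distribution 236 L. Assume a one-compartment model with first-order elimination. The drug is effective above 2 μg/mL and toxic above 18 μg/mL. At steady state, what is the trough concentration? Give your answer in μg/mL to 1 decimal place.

k = ln2/t½ = ln2/16 ≈ 0.043322 h⁻¹; fraction remaining f = e^(−kτ) = e^(−0.043322×57) ≈ 0.0846.
Single-dose peak C₀ = D/Vd = 2478/236 ≈ 10.500 μg/mL.
Steady-state trough Cmin,ss = C₀·f/(1−f) ≈ 10.500 × 0.0846/0.9154 ≈ 0.970 μg/mL.
Trough 1.0 μg/mL vs MEC 2 μg/mL: subtherapeutic.

1.0 μg/mL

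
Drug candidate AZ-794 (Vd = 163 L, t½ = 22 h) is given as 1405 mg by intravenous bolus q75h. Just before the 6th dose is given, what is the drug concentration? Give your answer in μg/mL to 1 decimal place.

f = (1/2)^(τ/t½) = (1/2)^(75/22) ≈ 0.0941.
C₀ = D/Vd = 1405/163 ≈ 8.620 μg/mL.
Before the 6th dose, 5 doses have been given. Superposition: Cmin = C₀·(f + f² + … + f^5).
≈ 8.620 × (0.0941 + 0.0089 + 0.0008 + 0.0001 + 0.0000) ≈ 8.620 × 0.1039 ≈ 0.896 μg/mL.

0.9 μg/mL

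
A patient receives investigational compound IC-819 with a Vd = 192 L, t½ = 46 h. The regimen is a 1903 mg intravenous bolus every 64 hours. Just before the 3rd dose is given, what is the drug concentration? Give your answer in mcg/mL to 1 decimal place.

f = (1/2)^(τ/t½) = (1/2)^(64/46) ≈ 0.3812.
C₀ = D/Vd = 1903/192 ≈ 9.911 mcg/mL.
Before the 3rd dose, 2 doses have been given. Superposition: Cmin = C₀·(f + f²).
≈ 9.911 × (0.3812 + 0.1453) ≈ 9.911 × 0.5265 ≈ 5.218 mcg/mL.

5.2 mcg/mL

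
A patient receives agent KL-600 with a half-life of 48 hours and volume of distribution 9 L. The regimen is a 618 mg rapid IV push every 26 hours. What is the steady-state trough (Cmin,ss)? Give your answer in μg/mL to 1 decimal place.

k = ln2/t½ = ln2/48 ≈ 0.014441 h⁻¹; fraction remaining f = e^(−kτ) = e^(−0.014441×26) ≈ 0.6870.
Single-dose peak C₀ = D/Vd = 618/9 ≈ 68.667 μg/mL.
Steady-state trough Cmin,ss = C₀·f/(1−f) ≈ 68.667 × 0.6870/0.3130 ≈ 150.716 μg/mL.

150.7 μg/mL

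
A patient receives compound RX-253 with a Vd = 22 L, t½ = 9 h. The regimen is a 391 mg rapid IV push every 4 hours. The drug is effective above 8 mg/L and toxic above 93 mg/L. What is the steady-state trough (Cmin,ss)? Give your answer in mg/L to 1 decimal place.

k = ln2/t½ = ln2/9 ≈ 0.077016 h⁻¹; fraction remaining f = e^(−kτ) = e^(−0.077016×4) ≈ 0.7349.
Accumulation ratio R = 1/(1 − f) ≈ 1/0.2651 ≈ 3.7722.
Each bolus raises the concentration by D/Vd = 391/22 ≈ 17.773 mg/L.
Cmax,ss = C₀/(1 − f) ≈ 17.773/0.2651 ≈ 67.043 mg/L.
One interval later, Cmin,ss = Cmax,ss·e^(−kτ) ≈ 67.043 × 0.7349 ≈ 49.270 mg/L.
Trough 49.3 mg/L vs MEC 8 mg/L: adequate.

49.3 mg/L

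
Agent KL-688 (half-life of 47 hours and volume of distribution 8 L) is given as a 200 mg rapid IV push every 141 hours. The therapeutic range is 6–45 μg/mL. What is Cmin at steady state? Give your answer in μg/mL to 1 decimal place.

3.6 μg/mL

The dosing interval is 3 half-lives, so f = 2^(−3) = 0.125.
Accumulation ratio R = 1/(1 − f) = 1/0.875 = 8/7.
Single-dose peak C₀ = D/Vd = 200/8 = 25 μg/mL.
Steady-state peak Cmax,ss = C₀·R = 25 × 8/7 ≈ 28.571 μg/mL.
Steady-state trough Cmin,ss = Cmax,ss·f ≈ 28.571 × 0.125 ≈ 3.571 μg/mL.
Trough 3.6 μg/mL vs MEC 6 μg/mL: subtherapeutic.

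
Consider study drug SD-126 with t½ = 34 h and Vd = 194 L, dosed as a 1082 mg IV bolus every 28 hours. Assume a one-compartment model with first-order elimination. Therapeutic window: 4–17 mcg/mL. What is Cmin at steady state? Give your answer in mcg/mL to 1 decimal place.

7.2 mcg/mL

Over one 28-h interval, 28/34 ≈ 0.82353 half-lives elapse, leaving f ≈ 0.5651 of each dose.
Accumulation ratio R = 1/(1 − f) ≈ 1/0.4349 ≈ 2.2994.
Single-dose peak C₀ = D/Vd = 1082/194 ≈ 5.577 mcg/mL.
Cmax,ss = C₀/(1 − f) ≈ 5.577/0.4349 ≈ 12.824 mcg/mL.
Steady-state trough Cmin,ss = Cmax,ss·f ≈ 12.824 × 0.5651 ≈ 7.247 mcg/mL.
Trough 7.2 mcg/mL vs MEC 4 mcg/mL: adequate.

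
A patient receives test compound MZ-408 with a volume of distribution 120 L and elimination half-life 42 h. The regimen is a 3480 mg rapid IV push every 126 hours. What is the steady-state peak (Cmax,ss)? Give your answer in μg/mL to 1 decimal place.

The dosing interval is 3 half-lives, so f = 2^(−3) = 0.125.
At steady state, R = 1/(1 − 0.125) = 8/7.
Single-dose peak C₀ = D/Vd = 3480/120 = 29 μg/mL.
Steady-state peak Cmax,ss = C₀·R = 29 × 8/7 ≈ 33.143 μg/mL.

33.1 μg/mL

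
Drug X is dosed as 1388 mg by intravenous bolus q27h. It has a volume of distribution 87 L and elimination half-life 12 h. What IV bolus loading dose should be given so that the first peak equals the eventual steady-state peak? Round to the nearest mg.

1757 mg

f = (1/2)^(27/12) ≈ 0.210224; accumulation ratio R = 1/(1−f) ≈ 1.26618.
Loading dose to hit Cmax,ss on first dose: D_load = D_maint·R ≈ 1388 × 1.26618 ≈ 1757.46 mg.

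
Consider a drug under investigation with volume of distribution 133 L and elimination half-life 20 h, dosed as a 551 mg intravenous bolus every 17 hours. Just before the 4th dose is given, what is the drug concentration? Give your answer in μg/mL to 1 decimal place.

f = (1/2)^(τ/t½) = (1/2)^(17/20) ≈ 0.5548.
C₀ = D/Vd = 551/133 ≈ 4.143 μg/mL.
Before the 4th dose, 3 doses have been given. Superposition: Cmin = C₀·(f + f² + … + f^3).
≈ 4.143 × (0.5548 + 0.3078 + 0.1708) ≈ 4.143 × 1.0334 ≈ 4.281 μg/mL.

4.3 μg/mL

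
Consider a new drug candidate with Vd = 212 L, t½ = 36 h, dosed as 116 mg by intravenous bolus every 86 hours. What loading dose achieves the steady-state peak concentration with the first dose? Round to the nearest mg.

f = (1/2)^(86/36) ≈ 0.190929; accumulation ratio R = 1/(1−f) ≈ 1.23599.
Loading dose to hit Cmax,ss on first dose: D_load = D_maint·R ≈ 116 × 1.23599 ≈ 143.37 mg.

143 mg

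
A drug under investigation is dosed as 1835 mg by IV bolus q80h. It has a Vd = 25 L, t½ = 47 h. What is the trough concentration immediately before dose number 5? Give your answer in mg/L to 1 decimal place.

f = (1/2)^(τ/t½) = (1/2)^(80/47) ≈ 0.3073.
C₀ = D/Vd = 1835/25 ≈ 73.400 mg/L.
Before the 5th dose, 4 doses have been given. Superposition: Cmin = C₀·(f + f² + … + f^4).
≈ 73.400 × (0.3073 + 0.0944 + 0.0290 + 0.0089) ≈ 73.400 × 0.4396 ≈ 32.267 mg/L.

32.3 mg/L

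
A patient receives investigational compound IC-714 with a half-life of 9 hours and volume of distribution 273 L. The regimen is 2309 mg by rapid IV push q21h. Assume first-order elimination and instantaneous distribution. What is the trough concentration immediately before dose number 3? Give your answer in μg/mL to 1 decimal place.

2.0 μg/mL

f = (1/2)^(τ/t½) = (1/2)^(21/9) ≈ 0.1984.
C₀ = D/Vd = 2309/273 ≈ 8.458 μg/mL.
Before the 3rd dose, 2 doses have been given. Superposition: Cmin = C₀·(f + f²).
≈ 8.458 × (0.1984 + 0.0394) ≈ 8.458 × 0.2378 ≈ 2.011 μg/mL.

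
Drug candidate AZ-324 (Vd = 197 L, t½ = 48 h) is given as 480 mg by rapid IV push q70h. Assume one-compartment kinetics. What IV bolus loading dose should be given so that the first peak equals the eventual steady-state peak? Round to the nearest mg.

f = (1/2)^(70/48) ≈ 0.363913; accumulation ratio R = 1/(1−f) ≈ 1.57211.
Loading dose to hit Cmax,ss on first dose: D_load = D_maint·R ≈ 480 × 1.57211 ≈ 754.61 mg.

755 mg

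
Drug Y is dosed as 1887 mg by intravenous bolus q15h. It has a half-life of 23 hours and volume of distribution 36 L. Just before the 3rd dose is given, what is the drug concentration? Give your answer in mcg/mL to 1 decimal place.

f = (1/2)^(τ/t½) = (1/2)^(15/23) ≈ 0.6363.
C₀ = D/Vd = 1887/36 ≈ 52.417 mcg/mL.
Before the 3rd dose, 2 doses have been given. Superposition: Cmin = C₀·(f + f²).
≈ 52.417 × (0.6363 + 0.4049) ≈ 52.417 × 1.0412 ≈ 54.577 mcg/mL.

54.6 mcg/mL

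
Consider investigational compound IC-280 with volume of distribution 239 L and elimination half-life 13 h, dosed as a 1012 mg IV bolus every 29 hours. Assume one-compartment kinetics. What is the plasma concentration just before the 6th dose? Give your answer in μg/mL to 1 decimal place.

f = (1/2)^(τ/t½) = (1/2)^(29/13) ≈ 0.2130.
C₀ = D/Vd = 1012/239 ≈ 4.234 μg/mL.
Before the 6th dose, 5 doses have been given. Superposition: Cmin = C₀·(f + f² + … + f^5).
≈ 4.234 × (0.2130 + 0.0454 + 0.0097 + 0.0021 + 0.0004) ≈ 4.234 × 0.2706 ≈ 1.146 μg/mL.

1.1 μg/mL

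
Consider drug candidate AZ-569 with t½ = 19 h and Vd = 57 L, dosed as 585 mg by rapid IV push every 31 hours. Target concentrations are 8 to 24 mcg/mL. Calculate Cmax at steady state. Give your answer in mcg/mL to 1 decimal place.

k = ln2/t½ = ln2/19 ≈ 0.036481 h⁻¹; fraction remaining f = e^(−kτ) = e^(−0.036481×31) ≈ 0.3227.
Accumulation ratio R = 1/(1 − f) ≈ 1/0.6773 ≈ 1.4765.
Single-dose peak C₀ = D/Vd = 585/57 ≈ 10.263 mcg/mL.
Steady-state peak Cmax,ss = C₀·R ≈ 10.263 × 1.4765 ≈ 15.153 mcg/mL.
Peak 15.2 mcg/mL vs MTC 24 mcg/mL: below toxic threshold.

15.2 mcg/mL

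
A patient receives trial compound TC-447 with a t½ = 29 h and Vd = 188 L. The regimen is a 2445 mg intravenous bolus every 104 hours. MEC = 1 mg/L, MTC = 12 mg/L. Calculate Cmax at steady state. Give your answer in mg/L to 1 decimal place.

14.2 mg/L

Over one 104-h interval, 104/29 ≈ 3.5862 half-lives elapse, leaving f ≈ 0.0833 of each dose.
Accumulation ratio R = 1/(1 − f) ≈ 1/0.9167 ≈ 1.0909.
Each bolus raises the concentration by D/Vd = 2445/188 ≈ 13.005 mg/L.
Steady-state peak Cmax,ss = C₀·R ≈ 13.005 × 1.0909 ≈ 14.187 mg/L.
Peak 14.2 mg/L vs MTC 12 mg/L: exceeds toxic threshold.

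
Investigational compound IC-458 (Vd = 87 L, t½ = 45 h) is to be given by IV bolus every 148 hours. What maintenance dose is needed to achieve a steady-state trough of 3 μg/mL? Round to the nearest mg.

2290 mg

τ/t½ = 148/45 ≈ 3.2889, so f = (1/2)^(148/45) ≈ 0.102317.
Cmin,ss = (D/Vd)·f/(1−f), so D = Cmin,ss·Vd·(1−f)/f.
D = 3 × 87 × (1−f)/f ≈ 3 × 87 × 8.77355 ≈ 2289.90 mg.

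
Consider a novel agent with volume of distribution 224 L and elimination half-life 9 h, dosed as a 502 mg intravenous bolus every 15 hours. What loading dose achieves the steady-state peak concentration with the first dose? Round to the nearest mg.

733 mg

f = (1/2)^(15/9) ≈ 0.314980; accumulation ratio R = 1/(1−f) ≈ 1.45981.
Loading dose to hit Cmax,ss on first dose: D_load = D_maint·R ≈ 502 × 1.45981 ≈ 732.82 mg.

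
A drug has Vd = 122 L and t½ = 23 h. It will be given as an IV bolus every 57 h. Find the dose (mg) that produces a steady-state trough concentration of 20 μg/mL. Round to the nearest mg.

11156 mg

τ/t½ = 57/23 ≈ 2.4783, so f = (1/2)^(57/23) ≈ 0.179461.
Cmin,ss = (D/Vd)·f/(1−f), so D = Cmin,ss·Vd·(1−f)/f.
D = 20 × 122 × (1−f)/f ≈ 20 × 122 × 4.57224 ≈ 11156.27 mg.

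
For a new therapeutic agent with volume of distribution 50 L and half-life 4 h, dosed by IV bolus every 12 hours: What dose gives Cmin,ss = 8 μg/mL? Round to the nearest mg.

τ/t½ = 12/4 ≈ 3, so f = (1/2)^(12/4) ≈ 0.125000.
Cmin,ss = (D/Vd)·f/(1−f), so D = Cmin,ss·Vd·(1−f)/f.
D = 8 × 50 × (1−f)/f ≈ 8 × 50 × 7.00000 ≈ 2800.00 mg.

2800 mg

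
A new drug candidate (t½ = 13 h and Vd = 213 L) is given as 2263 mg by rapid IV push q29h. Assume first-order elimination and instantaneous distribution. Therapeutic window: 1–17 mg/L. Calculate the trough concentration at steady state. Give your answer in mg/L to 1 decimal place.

τ/t½ = 29/13 ≈ 2.2308, so fraction remaining f = (1/2)^(29/13) ≈ 0.2130.
At steady state, accumulation factor R = 1/(1 − e^(−kτ)) ≈ 1.2706.
Each bolus raises the concentration by D/Vd = 2263/213 ≈ 10.624 mg/L.
Cmax,ss = C₀/(1 − f) ≈ 10.624/0.7870 ≈ 13.499 mg/L.
Steady-state trough Cmin,ss = Cmax,ss·f ≈ 13.499 × 0.2130 ≈ 2.875 mg/L.
Trough 2.9 mg/L vs MEC 1 mg/L: adequate.

2.9 mg/L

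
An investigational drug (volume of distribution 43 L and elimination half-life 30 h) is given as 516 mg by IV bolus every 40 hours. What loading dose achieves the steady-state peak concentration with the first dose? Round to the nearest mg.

f = (1/2)^(40/30) ≈ 0.396850; accumulation ratio R = 1/(1−f) ≈ 1.65796.
Loading dose to hit Cmax,ss on first dose: D_load = D_maint·R ≈ 516 × 1.65796 ≈ 855.51 mg.

856 mg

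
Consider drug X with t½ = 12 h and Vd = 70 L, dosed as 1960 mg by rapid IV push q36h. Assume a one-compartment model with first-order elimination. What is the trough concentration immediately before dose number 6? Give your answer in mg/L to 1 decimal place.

f = (1/2)^(τ/t½) = (1/2)^(36/12) ≈ 0.1250.
C₀ = D/Vd = 1960/70 ≈ 28.000 mg/L.
Before the 6th dose, 5 doses have been given. Superposition: Cmin = C₀·(f + f² + … + f^5).
≈ 28.000 × (0.1250 + 0.0156 + 0.0020 + 0.0002 + 0.0000) ≈ 28.000 × 0.1428 ≈ 3.998 mg/L.

4.0 mg/L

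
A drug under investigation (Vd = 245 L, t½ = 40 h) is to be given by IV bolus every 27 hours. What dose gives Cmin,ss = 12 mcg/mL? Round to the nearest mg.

τ/t½ = 27/40 ≈ 0.675, so f = (1/2)^(27/40) ≈ 0.626332.
Cmin,ss = (D/Vd)·f/(1−f), so D = Cmin,ss·Vd·(1−f)/f.
D = 12 × 245 × (1−f)/f ≈ 12 × 245 × 0.59660 ≈ 1754.00 mg.

1754 mg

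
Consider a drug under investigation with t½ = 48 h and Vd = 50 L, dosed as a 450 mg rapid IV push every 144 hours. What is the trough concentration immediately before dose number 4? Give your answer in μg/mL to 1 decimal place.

f = (1/2)^(τ/t½) = (1/2)^(144/48) ≈ 0.1250.
C₀ = D/Vd = 450/50 ≈ 9.000 μg/mL.
Before the 4th dose, 3 doses have been given. Superposition: Cmin = C₀·(f + f² + … + f^3).
≈ 9.000 × (0.1250 + 0.0156 + 0.0020) ≈ 9.000 × 0.1426 ≈ 1.283 μg/mL.

1.3 μg/mL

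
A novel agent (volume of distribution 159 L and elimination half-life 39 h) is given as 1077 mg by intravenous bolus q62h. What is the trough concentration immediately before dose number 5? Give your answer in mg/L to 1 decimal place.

3.3 mg/L

f = (1/2)^(τ/t½) = (1/2)^(62/39) ≈ 0.3322.
C₀ = D/Vd = 1077/159 ≈ 6.774 mg/L.
Before the 5th dose, 4 doses have been given. Superposition: Cmin = C₀·(f + f² + … + f^4).
≈ 6.774 × (0.3322 + 0.1104 + 0.0367 + 0.0122) ≈ 6.774 × 0.4915 ≈ 3.329 mg/L.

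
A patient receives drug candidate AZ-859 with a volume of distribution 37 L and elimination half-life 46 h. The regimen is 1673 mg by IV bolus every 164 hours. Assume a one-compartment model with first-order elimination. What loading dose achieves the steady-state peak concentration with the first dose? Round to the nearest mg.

f = (1/2)^(164/46) ≈ 0.084482; accumulation ratio R = 1/(1−f) ≈ 1.09228.
Loading dose to hit Cmax,ss on first dose: D_load = D_maint·R ≈ 1673 × 1.09228 ≈ 1827.38 mg.

1827 mg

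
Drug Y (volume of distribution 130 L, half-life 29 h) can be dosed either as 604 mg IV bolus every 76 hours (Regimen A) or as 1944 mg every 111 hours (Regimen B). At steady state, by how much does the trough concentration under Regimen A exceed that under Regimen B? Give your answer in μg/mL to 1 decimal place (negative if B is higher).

Regimen A: f = (1/2)^(76/29) ≈ 0.1626; Cmin,ss = (604/130)·f/(1−f) ≈ 0.902 μg/mL.
Regimen B: f = (1/2)^(111/29) ≈ 0.0704; Cmin,ss = (1944/130)·f/(1−f) ≈ 1.132 μg/mL.
Difference ≈ 0.902 − 1.132 ≈ -0.230 μg/mL.

-0.2 μg/mL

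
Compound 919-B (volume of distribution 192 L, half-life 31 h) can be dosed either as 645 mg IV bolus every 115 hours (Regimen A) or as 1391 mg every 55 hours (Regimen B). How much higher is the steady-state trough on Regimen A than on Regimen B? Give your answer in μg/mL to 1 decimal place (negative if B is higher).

-2.7 μg/mL

Regimen A: f = (1/2)^(115/31) ≈ 0.0764; Cmin,ss = (645/192)·f/(1−f) ≈ 0.278 μg/mL.
Regimen B: f = (1/2)^(55/31) ≈ 0.2924; Cmin,ss = (1391/192)·f/(1−f) ≈ 2.994 μg/mL.
Difference ≈ 0.278 − 2.994 ≈ -2.716 μg/mL.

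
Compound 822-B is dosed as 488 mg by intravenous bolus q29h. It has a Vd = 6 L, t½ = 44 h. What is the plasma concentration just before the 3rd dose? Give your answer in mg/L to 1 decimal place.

f = (1/2)^(τ/t½) = (1/2)^(29/44) ≈ 0.6333.
C₀ = D/Vd = 488/6 ≈ 81.333 mg/L.
Before the 3rd dose, 2 doses have been given. Superposition: Cmin = C₀·(f + f²).
≈ 81.333 × (0.6333 + 0.4011) ≈ 81.333 × 1.0344 ≈ 84.131 mg/L.

84.1 mg/L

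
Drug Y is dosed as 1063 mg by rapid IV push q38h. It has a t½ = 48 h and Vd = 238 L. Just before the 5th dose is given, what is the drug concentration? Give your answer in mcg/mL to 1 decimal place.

5.4 mcg/mL

f = (1/2)^(τ/t½) = (1/2)^(38/48) ≈ 0.5777.
C₀ = D/Vd = 1063/238 ≈ 4.466 mcg/mL.
Before the 5th dose, 4 doses have been given. Superposition: Cmin = C₀·(f + f² + … + f^4).
≈ 4.466 × (0.5777 + 0.3337 + 0.1928 + 0.1114) ≈ 4.466 × 1.2156 ≈ 5.429 mcg/mL.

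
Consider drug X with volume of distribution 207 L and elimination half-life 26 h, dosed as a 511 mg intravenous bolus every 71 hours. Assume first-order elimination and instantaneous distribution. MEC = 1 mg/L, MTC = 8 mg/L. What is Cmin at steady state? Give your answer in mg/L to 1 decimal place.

τ/t½ = 71/26 ≈ 2.7308, so fraction remaining f = (1/2)^(71/26) ≈ 0.1506.
Single-dose peak C₀ = D/Vd = 511/207 ≈ 2.469 mg/L.
Steady-state trough Cmin,ss = C₀·f/(1−f) ≈ 2.469 × 0.1506/0.8494 ≈ 0.438 mg/L.
Trough 0.4 mg/L vs MEC 1 mg/L: subtherapeutic.

0.4 mg/L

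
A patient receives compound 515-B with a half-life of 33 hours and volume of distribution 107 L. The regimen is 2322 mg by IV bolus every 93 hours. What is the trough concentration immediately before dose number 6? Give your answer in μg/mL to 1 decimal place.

3.6 μg/mL

f = (1/2)^(τ/t½) = (1/2)^(93/33) ≈ 0.1418.
C₀ = D/Vd = 2322/107 ≈ 21.701 μg/mL.
Before the 6th dose, 5 doses have been given. Superposition: Cmin = C₀·(f + f² + … + f^5).
≈ 21.701 × (0.1418 + 0.0201 + 0.0029 + 0.0004 + 0.0001) ≈ 21.701 × 0.1653 ≈ 3.587 μg/mL.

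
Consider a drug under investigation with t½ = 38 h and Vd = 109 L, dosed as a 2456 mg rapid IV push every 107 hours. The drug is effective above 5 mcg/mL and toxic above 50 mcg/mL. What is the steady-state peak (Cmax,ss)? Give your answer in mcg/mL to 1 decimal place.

Over one 107-h interval, 107/38 ≈ 2.8158 half-lives elapse, leaving f ≈ 0.1420 of each dose.
Accumulation ratio R = 1/(1 − f) ≈ 1/0.8580 ≈ 1.1655.
Single-dose peak C₀ = D/Vd = 2456/109 ≈ 22.532 mcg/mL.
Steady-state peak Cmax,ss = C₀·R ≈ 22.532 × 1.1655 ≈ 26.261 mcg/mL.
Peak 26.3 mcg/mL vs MTC 50 mcg/mL: below toxic threshold.

26.3 mcg/mL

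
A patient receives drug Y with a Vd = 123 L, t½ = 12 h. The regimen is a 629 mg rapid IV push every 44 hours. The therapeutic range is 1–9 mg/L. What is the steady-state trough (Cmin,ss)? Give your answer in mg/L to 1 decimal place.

0.4 mg/L

τ/t½ = 44/12 ≈ 3.6667, so fraction remaining f = (1/2)^(44/12) ≈ 0.0787.
Each bolus raises the concentration by D/Vd = 629/123 ≈ 5.114 mg/L.
Steady-state trough Cmin,ss = C₀·f/(1−f) ≈ 5.114 × 0.0787/0.9213 ≈ 0.437 mg/L.
Trough 0.4 mg/L vs MEC 1 mg/L: subtherapeutic.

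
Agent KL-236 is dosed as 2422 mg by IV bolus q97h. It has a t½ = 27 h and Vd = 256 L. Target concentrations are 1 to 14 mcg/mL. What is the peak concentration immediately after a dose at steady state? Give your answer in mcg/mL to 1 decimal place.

Over one 97-h interval, 97/27 ≈ 3.5926 half-lives elapse, leaving f ≈ 0.0829 of each dose.
Accumulation ratio R = 1/(1 − f) ≈ 1/0.9171 ≈ 1.0904.
Single-dose peak C₀ = D/Vd = 2422/256 ≈ 9.461 mcg/mL.
Cmax,ss = C₀/(1 − f) ≈ 9.461/0.9171 ≈ 10.316 mcg/mL.
Peak 10.3 mcg/mL vs MTC 14 mcg/mL: below toxic threshold.

10.3 mcg/mL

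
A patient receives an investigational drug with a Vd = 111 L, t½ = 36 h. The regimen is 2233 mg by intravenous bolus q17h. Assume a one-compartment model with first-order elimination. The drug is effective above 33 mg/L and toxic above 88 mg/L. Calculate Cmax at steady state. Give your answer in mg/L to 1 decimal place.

72.1 mg/L

τ/t½ = 17/36 ≈ 0.47222, so fraction remaining f = (1/2)^(17/36) ≈ 0.7209.
At steady state, accumulation factor R = 1/(1 − e^(−kτ)) ≈ 3.5829.
Single-dose peak C₀ = D/Vd = 2233/111 ≈ 20.117 mg/L.
Cmax,ss = C₀/(1 − f) ≈ 20.117/0.2791 ≈ 72.078 mg/L.
Peak 72.1 mg/L vs MTC 88 mg/L: below toxic threshold.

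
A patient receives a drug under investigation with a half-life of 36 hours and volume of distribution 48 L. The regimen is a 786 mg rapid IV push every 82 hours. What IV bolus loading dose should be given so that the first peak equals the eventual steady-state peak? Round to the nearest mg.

990 mg

f = (1/2)^(82/36) ≈ 0.206215; accumulation ratio R = 1/(1−f) ≈ 1.25979.
Loading dose to hit Cmax,ss on first dose: D_load = D_maint·R ≈ 786 × 1.25979 ≈ 990.19 mg.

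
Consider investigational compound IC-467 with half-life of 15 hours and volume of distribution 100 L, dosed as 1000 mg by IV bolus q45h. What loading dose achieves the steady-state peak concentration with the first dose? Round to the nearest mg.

f = (1/2)^(45/15) ≈ 0.125000; accumulation ratio R = 1/(1−f) ≈ 1.14286.
Loading dose to hit Cmax,ss on first dose: D_load = D_maint·R ≈ 1000 × 1.14286 ≈ 1142.86 mg.

1143 mg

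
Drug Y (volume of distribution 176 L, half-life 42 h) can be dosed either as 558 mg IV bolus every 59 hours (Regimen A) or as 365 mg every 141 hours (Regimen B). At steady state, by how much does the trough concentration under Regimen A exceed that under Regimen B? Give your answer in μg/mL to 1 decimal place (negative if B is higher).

Regimen A: f = (1/2)^(59/42) ≈ 0.3777; Cmin,ss = (558/176)·f/(1−f) ≈ 1.924 μg/mL.
Regimen B: f = (1/2)^(141/42) ≈ 0.0976; Cmin,ss = (365/176)·f/(1−f) ≈ 0.224 μg/mL.
Difference ≈ 1.924 − 0.224 ≈ 1.700 μg/mL.

1.7 μg/mL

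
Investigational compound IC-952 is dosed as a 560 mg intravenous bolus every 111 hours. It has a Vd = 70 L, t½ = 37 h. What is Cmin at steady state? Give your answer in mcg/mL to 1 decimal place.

1.1 mcg/mL

The dosing interval is 3 half-lives, so f = 2^(−3) = 0.125.
At steady state, R = 1/(1 − 0.125) = 8/7.
Single-dose peak C₀ = D/Vd = 560/70 = 8 mcg/mL.
Steady-state peak Cmax,ss = C₀·R = 8 × 8/7 ≈ 9.143 mcg/mL.
Steady-state trough Cmin,ss = Cmax,ss·f ≈ 9.143 × 0.125 ≈ 1.143 mcg/mL.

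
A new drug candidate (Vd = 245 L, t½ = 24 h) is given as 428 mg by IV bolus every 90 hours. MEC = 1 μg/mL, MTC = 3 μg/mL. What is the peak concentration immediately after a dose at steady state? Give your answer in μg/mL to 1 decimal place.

1.9 μg/mL

Over one 90-h interval, 90/24 ≈ 3.75 half-lives elapse, leaving f ≈ 0.0743 of each dose.
Accumulation ratio R = 1/(1 − f) ≈ 1/0.9257 ≈ 1.0803.
Single-dose peak C₀ = D/Vd = 428/245 ≈ 1.747 μg/mL.
Steady-state peak Cmax,ss = C₀·R ≈ 1.747 × 1.0803 ≈ 1.887 μg/mL.
Peak 1.9 μg/mL vs MTC 3 μg/mL: below toxic threshold.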